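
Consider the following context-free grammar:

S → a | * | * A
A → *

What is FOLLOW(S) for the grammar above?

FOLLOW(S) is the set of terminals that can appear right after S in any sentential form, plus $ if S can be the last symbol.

We compute FOLLOW(S) using the standard algorithm.
FOLLOW(S) starts with {$}.
FIRST(A) = {*}
FIRST(S) = {*, a}
FOLLOW(A) = {$}
FOLLOW(S) = {$}
Therefore, FOLLOW(S) = {$}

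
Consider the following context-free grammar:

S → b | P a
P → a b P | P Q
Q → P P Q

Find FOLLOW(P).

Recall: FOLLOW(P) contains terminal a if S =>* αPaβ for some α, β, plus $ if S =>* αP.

We compute FOLLOW(P) using the standard algorithm.
FOLLOW(S) starts with {$}.
FIRST(P) = {a}
FIRST(Q) = {a}
FIRST(S) = {a, b}
FOLLOW(P) = {a}
FOLLOW(Q) = {a}
FOLLOW(S) = {$}
Therefore, FOLLOW(P) = {a}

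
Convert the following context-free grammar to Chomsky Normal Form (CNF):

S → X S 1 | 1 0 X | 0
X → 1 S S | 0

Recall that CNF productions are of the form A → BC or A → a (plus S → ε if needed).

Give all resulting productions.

T1 → 1; T0 → 0; S → 0; X → 0; S → X X0; X0 → S T1; S → T1 X1; X1 → T0 X; X → T1 X2; X2 → S S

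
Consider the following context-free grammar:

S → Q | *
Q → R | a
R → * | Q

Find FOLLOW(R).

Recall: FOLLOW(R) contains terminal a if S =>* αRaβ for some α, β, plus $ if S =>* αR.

We compute FOLLOW(R) using the standard algorithm.
FOLLOW(S) starts with {$}.
FIRST(Q) = {*, a}
FIRST(R) = {*, a}
FIRST(S) = {*, a}
FOLLOW(Q) = {$}
FOLLOW(R) = {$}
FOLLOW(S) = {$}
Therefore, FOLLOW(R) = {$}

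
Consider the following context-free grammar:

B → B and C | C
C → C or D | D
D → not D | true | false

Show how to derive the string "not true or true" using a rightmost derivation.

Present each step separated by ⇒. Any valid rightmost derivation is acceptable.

B ⇒ C ⇒ C or D ⇒ C or true ⇒ D or true ⇒ not D or true ⇒ not true or true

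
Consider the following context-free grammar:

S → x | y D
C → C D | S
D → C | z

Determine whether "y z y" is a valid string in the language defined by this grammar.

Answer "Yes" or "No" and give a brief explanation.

No - no valid derivation exists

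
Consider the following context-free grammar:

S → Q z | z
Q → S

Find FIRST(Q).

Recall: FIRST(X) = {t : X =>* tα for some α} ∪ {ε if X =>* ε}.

We compute FIRST(Q) using the standard algorithm.
FIRST(Q) = {z}
FIRST(S) = {z}
Therefore, FIRST(Q) = {z}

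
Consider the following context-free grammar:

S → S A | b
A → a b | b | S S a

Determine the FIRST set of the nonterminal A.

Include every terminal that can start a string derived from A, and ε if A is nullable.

We compute FIRST(A) using the standard algorithm.
FIRST(A) = {a, b}
FIRST(S) = {b}
Therefore, FIRST(A) = {a, b}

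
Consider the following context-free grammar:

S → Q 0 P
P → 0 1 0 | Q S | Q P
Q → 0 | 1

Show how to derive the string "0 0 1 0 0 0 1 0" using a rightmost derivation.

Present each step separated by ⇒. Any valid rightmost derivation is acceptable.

S ⇒ Q 0 P ⇒ Q 0 Q S ⇒ Q 0 Q Q 0 P ⇒ Q 0 Q Q 0 0 1 0 ⇒ Q 0 Q 0 0 0 1 0 ⇒ Q 0 1 0 0 0 1 0 ⇒ 0 0 1 0 0 0 1 0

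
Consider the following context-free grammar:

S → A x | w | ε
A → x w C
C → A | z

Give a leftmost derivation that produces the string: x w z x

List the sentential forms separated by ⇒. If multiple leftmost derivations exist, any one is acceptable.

S ⇒ A x ⇒ x w C x ⇒ x w z x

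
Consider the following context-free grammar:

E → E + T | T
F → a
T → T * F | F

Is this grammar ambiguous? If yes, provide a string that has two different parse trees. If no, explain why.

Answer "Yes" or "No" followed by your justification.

No - the grammar is unambiguous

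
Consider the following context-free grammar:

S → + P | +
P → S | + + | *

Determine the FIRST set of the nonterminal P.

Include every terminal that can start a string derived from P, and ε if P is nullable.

We compute FIRST(P) using the standard algorithm.
FIRST(P) = {*, +}
FIRST(S) = {+}
Therefore, FIRST(P) = {*, +}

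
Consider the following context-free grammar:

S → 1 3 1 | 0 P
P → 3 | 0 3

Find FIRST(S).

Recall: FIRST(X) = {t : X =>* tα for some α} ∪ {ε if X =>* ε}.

We compute FIRST(S) using the standard algorithm.
FIRST(P) = {0, 3}
FIRST(S) = {0, 1}
Therefore, FIRST(S) = {0, 1}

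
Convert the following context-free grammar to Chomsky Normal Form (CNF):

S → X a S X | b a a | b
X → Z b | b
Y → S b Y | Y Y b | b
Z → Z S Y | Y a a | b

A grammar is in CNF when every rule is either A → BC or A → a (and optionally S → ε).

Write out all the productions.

TA → a; TB → b; S → b; X → b; Y → b; Z → b; S → X X0; X0 → TA X1; X1 → S X; S → TB X2; X2 → TA TA; X → Z TB; Y → S X3; X3 → TB Y; Y → Y X4; X4 → Y TB; Z → Z X5; X5 → S Y; Z → Y X6; X6 → TA TA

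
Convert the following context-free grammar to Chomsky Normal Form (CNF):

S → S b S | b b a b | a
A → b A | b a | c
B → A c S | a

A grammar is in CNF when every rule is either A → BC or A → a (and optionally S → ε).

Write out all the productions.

TB → b; TA → a; S → a; A → c; TC → c; B → a; S → S X0; X0 → TB S; S → TB X1; X1 → TB X2; X2 → TA TB; A → TB A; A → TB TA; B → A X3; X3 → TC S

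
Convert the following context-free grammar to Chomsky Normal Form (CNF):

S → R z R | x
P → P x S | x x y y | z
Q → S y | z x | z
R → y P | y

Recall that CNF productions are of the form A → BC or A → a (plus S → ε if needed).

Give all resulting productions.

TZ → z; S → x; TX → x; TY → y; P → z; Q → z; R → y; S → R X0; X0 → TZ R; P → P X1; X1 → TX S; P → TX X2; X2 → TX X3; X3 → TY TY; Q → S TY; Q → TZ TX; R → TY P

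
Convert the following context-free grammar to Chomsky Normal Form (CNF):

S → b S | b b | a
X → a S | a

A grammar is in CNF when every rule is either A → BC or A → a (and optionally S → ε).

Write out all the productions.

TB → b; S → a; TA → a; X → a; S → TB S; S → TB TB; X → TA S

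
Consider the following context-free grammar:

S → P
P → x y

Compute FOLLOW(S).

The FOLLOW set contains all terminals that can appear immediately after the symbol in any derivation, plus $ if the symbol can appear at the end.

We compute FOLLOW(S) using the standard algorithm.
FOLLOW(S) starts with {$}.
FIRST(P) = {x}
FIRST(S) = {x}
FOLLOW(P) = {$}
FOLLOW(S) = {$}
Therefore, FOLLOW(S) = {$}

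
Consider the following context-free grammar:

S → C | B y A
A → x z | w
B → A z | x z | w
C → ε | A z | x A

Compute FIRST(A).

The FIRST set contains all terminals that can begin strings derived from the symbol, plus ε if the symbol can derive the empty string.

We compute FIRST(A) using the standard algorithm.
FIRST(A) = {w, x}
FIRST(B) = {w, x}
FIRST(C) = {w, x, ε}
FIRST(S) = {w, x, ε}
Therefore, FIRST(A) = {w, x}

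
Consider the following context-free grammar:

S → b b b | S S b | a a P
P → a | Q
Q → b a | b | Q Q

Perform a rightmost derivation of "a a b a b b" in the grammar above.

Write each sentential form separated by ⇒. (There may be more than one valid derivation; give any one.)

S ⇒ a a P ⇒ a a Q ⇒ a a Q Q ⇒ a a Q b ⇒ a a Q Q b ⇒ a a Q b b ⇒ a a b a b b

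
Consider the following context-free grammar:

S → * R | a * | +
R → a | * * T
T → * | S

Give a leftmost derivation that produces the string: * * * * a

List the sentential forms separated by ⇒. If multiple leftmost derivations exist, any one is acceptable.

S ⇒ * R ⇒ * * * T ⇒ * * * S ⇒ * * * * R ⇒ * * * * a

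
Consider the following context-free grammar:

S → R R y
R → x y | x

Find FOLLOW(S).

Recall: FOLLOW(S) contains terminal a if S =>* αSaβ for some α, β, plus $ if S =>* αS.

We compute FOLLOW(S) using the standard algorithm.
FOLLOW(S) starts with {$}.
FIRST(R) = {x}
FIRST(S) = {x}
FOLLOW(R) = {x, y}
FOLLOW(S) = {$}
Therefore, FOLLOW(S) = {$}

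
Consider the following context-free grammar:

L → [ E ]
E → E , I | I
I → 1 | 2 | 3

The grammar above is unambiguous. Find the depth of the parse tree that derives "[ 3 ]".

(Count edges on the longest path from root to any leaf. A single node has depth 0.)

3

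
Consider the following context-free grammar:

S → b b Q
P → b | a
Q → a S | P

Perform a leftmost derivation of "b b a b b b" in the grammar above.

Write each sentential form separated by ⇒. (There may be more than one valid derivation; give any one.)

S ⇒ b b Q ⇒ b b a S ⇒ b b a b b Q ⇒ b b a b b P ⇒ b b a b b b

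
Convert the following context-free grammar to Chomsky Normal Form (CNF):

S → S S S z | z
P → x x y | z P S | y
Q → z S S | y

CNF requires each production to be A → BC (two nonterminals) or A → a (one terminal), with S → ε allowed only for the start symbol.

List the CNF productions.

TZ → z; S → z; TX → x; TY → y; P → y; Q → y; S → S X0; X0 → S X1; X1 → S TZ; P → TX X2; X2 → TX TY; P → TZ X3; X3 → P S; Q → TZ X4; X4 → S S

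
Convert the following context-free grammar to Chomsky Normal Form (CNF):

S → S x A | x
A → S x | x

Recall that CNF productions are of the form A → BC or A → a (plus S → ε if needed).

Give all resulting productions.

TX → x; S → x; A → x; S → S X0; X0 → TX A; A → S TX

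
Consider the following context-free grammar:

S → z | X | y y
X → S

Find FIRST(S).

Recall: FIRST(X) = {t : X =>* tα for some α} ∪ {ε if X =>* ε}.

We compute FIRST(S) using the standard algorithm.
FIRST(S) = {y, z}
FIRST(X) = {y, z}
Therefore, FIRST(S) = {y, z}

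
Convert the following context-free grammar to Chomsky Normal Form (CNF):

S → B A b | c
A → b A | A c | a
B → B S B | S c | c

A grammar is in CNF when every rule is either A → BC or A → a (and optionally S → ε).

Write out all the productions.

TB → b; S → c; TC → c; A → a; B → c; S → B X0; X0 → A TB; A → TB A; A → A TC; B → B X1; X1 → S B; B → S TC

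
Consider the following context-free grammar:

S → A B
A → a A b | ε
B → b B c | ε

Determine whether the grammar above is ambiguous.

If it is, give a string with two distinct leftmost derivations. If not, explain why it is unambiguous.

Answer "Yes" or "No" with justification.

No - the grammar is unambiguous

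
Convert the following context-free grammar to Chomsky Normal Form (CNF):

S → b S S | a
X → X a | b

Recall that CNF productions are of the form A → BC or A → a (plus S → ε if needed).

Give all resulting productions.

TB → b; S → a; TA → a; X → b; S → TB X0; X0 → S S; X → X TA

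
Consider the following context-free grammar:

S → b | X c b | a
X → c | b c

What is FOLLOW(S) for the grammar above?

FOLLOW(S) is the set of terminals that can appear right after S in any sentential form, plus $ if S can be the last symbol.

We compute FOLLOW(S) using the standard algorithm.
FOLLOW(S) starts with {$}.
FIRST(S) = {a, b, c}
FIRST(X) = {b, c}
FOLLOW(S) = {$}
FOLLOW(X) = {c}
Therefore, FOLLOW(S) = {$}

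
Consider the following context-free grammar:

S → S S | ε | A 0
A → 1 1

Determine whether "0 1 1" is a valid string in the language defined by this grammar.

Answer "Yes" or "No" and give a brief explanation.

No - no valid derivation exists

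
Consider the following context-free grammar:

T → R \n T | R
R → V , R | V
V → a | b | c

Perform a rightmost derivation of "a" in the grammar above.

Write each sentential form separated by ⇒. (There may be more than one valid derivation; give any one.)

T ⇒ R ⇒ V ⇒ a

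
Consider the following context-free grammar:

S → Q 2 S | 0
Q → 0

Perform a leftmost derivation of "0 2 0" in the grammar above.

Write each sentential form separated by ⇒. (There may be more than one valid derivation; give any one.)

S ⇒ Q 2 S ⇒ 0 2 S ⇒ 0 2 0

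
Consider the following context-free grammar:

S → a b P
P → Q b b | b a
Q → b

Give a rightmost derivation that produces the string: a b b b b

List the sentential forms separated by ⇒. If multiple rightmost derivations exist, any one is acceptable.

S ⇒ a b P ⇒ a b Q b b ⇒ a b b b b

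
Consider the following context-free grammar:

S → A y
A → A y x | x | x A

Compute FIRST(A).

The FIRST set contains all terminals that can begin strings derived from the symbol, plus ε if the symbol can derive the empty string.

We compute FIRST(A) using the standard algorithm.
FIRST(A) = {x}
FIRST(S) = {x}
Therefore, FIRST(A) = {x}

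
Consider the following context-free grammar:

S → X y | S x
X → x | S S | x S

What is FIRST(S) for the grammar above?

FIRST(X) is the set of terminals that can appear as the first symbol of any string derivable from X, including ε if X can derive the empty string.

We compute FIRST(S) using the standard algorithm.
FIRST(S) = {x}
FIRST(X) = {x}
Therefore, FIRST(S) = {x}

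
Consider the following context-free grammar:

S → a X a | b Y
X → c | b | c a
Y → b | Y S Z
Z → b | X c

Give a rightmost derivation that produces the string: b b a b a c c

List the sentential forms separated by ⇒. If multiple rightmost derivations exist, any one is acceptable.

S ⇒ b Y ⇒ b Y S Z ⇒ b Y S X c ⇒ b Y S c c ⇒ b Y a X a c c ⇒ b Y a b a c c ⇒ b b a b a c c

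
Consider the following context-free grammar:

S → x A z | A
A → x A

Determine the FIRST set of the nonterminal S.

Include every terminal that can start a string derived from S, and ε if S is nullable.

We compute FIRST(S) using the standard algorithm.
FIRST(A) = {x}
FIRST(S) = {x}
Therefore, FIRST(S) = {x}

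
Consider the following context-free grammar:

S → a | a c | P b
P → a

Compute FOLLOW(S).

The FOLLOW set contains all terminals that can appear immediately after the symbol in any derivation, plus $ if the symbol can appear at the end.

We compute FOLLOW(S) using the standard algorithm.
FOLLOW(S) starts with {$}.
FIRST(P) = {a}
FIRST(S) = {a}
FOLLOW(P) = {b}
FOLLOW(S) = {$}
Therefore, FOLLOW(S) = {$}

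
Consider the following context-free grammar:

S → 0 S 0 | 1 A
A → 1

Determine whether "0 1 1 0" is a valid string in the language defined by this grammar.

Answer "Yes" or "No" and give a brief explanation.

Yes - a valid derivation exists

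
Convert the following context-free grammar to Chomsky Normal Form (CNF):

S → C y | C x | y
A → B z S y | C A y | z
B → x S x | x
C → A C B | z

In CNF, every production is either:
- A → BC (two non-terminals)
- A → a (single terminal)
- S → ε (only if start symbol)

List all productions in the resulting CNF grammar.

TY → y; TX → x; S → y; TZ → z; A → z; B → x; C → z; S → C TY; S → C TX; A → B X0; X0 → TZ X1; X1 → S TY; A → C X2; X2 → A TY; B → TX X3; X3 → S TX; C → A X4; X4 → C B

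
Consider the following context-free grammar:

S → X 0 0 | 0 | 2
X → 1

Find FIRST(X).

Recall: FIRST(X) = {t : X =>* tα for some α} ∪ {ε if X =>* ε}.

We compute FIRST(X) using the standard algorithm.
FIRST(S) = {0, 1, 2}
FIRST(X) = {1}
Therefore, FIRST(X) = {1}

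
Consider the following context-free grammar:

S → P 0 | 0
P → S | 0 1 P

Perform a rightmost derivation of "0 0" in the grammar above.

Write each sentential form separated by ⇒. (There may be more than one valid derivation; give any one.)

S ⇒ P 0 ⇒ S 0 ⇒ 0 0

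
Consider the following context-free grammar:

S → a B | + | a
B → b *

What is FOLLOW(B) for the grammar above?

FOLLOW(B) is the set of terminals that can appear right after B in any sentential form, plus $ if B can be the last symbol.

We compute FOLLOW(B) using the standard algorithm.
FOLLOW(S) starts with {$}.
FIRST(B) = {b}
FIRST(S) = {+, a}
FOLLOW(B) = {$}
FOLLOW(S) = {$}
Therefore, FOLLOW(B) = {$}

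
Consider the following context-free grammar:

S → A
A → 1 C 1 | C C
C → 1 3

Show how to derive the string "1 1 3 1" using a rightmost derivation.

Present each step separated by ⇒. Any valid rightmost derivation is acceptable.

S ⇒ A ⇒ 1 C 1 ⇒ 1 1 3 1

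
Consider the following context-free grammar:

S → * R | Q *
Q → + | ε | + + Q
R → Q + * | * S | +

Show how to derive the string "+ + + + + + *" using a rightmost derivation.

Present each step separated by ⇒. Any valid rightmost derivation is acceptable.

S ⇒ Q * ⇒ + + Q * ⇒ + + + + Q * ⇒ + + + + + + Q * ⇒ + + + + + + *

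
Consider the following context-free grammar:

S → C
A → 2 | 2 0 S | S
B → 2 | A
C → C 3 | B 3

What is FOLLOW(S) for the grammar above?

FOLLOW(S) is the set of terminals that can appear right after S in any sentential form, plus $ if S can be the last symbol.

We compute FOLLOW(S) using the standard algorithm.
FOLLOW(S) starts with {$}.
FIRST(A) = {2}
FIRST(B) = {2}
FIRST(C) = {2}
FIRST(S) = {2}
FOLLOW(A) = {3}
FOLLOW(B) = {3}
FOLLOW(C) = {$, 3}
FOLLOW(S) = {$, 3}
Therefore, FOLLOW(S) = {$, 3}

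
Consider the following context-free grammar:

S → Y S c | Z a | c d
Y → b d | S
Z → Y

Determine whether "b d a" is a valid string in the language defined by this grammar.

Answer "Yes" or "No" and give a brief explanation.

Yes - a valid derivation exists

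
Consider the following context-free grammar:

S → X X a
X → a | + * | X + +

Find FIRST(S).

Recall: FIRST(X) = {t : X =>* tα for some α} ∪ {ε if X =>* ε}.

We compute FIRST(S) using the standard algorithm.
FIRST(S) = {+, a}
FIRST(X) = {+, a}
Therefore, FIRST(S) = {+, a}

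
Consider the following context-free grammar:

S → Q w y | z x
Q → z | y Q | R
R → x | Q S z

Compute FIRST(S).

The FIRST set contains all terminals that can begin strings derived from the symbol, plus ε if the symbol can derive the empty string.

We compute FIRST(S) using the standard algorithm.
FIRST(Q) = {x, y, z}
FIRST(R) = {x, y, z}
FIRST(S) = {x, y, z}
Therefore, FIRST(S) = {x, y, z}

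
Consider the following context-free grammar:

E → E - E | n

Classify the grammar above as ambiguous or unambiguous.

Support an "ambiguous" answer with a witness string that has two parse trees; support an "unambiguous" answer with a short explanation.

Ambiguous - the string 'n - n - n - n - n' has two distinct parse trees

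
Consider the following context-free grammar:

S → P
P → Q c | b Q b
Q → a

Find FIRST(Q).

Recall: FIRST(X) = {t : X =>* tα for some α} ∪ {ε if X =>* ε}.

We compute FIRST(Q) using the standard algorithm.
FIRST(P) = {a, b}
FIRST(Q) = {a}
FIRST(S) = {a, b}
Therefore, FIRST(Q) = {a}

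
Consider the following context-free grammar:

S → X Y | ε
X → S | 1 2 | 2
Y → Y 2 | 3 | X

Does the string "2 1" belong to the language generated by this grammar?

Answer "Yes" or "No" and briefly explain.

No - no valid derivation exists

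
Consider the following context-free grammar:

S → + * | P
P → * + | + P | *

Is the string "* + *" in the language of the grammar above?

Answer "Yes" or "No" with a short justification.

No - no valid derivation exists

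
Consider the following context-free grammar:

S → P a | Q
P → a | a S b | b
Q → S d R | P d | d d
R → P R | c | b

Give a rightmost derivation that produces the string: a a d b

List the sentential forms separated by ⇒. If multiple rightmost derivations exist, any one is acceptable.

S ⇒ Q ⇒ S d R ⇒ S d b ⇒ P a d b ⇒ a a d b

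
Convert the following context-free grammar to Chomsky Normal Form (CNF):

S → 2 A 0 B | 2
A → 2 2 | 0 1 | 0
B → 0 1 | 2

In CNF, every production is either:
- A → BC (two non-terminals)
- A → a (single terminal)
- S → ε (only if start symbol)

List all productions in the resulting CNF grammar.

T2 → 2; T0 → 0; S → 2; T1 → 1; A → 0; B → 2; S → T2 X0; X0 → A X1; X1 → T0 B; A → T2 T2; A → T0 T1; B → T0 T1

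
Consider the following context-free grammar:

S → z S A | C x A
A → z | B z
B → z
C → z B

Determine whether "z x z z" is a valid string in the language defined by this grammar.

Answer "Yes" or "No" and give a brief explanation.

No - no valid derivation exists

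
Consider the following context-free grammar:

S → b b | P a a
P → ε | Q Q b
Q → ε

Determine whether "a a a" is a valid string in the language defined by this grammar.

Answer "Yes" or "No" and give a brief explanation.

No - no valid derivation exists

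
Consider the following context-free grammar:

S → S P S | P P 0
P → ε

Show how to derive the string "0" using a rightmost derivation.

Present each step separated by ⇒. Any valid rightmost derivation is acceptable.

S ⇒ P P 0 ⇒ P 0 ⇒ 0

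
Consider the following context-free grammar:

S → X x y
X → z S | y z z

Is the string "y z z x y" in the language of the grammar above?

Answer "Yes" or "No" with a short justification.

Yes - a valid derivation exists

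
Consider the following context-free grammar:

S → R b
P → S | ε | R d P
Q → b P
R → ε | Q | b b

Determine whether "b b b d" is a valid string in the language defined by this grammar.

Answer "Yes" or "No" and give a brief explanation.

No - no valid derivation exists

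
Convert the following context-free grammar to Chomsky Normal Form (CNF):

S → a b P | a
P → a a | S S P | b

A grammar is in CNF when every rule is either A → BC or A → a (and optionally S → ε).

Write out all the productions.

TA → a; TB → b; S → a; P → b; S → TA X0; X0 → TB P; P → TA TA; P → S X1; X1 → S P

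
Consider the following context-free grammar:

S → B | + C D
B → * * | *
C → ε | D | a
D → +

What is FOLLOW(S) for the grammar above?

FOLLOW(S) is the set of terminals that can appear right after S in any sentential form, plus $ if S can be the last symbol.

We compute FOLLOW(S) using the standard algorithm.
FOLLOW(S) starts with {$}.
FIRST(B) = {*}
FIRST(C) = {+, a, ε}
FIRST(D) = {+}
FIRST(S) = {*, +}
FOLLOW(B) = {$}
FOLLOW(C) = {+}
FOLLOW(D) = {$, +}
FOLLOW(S) = {$}
Therefore, FOLLOW(S) = {$}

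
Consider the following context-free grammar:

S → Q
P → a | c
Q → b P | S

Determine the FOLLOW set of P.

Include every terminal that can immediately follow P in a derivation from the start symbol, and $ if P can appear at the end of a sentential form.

We compute FOLLOW(P) using the standard algorithm.
FOLLOW(S) starts with {$}.
FIRST(P) = {a, c}
FIRST(Q) = {b}
FIRST(S) = {b}
FOLLOW(P) = {$}
FOLLOW(Q) = {$}
FOLLOW(S) = {$}
Therefore, FOLLOW(P) = {$}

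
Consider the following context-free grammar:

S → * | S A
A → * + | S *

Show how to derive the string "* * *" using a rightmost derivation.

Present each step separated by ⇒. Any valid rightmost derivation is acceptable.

S ⇒ S A ⇒ S S * ⇒ S * * ⇒ * * *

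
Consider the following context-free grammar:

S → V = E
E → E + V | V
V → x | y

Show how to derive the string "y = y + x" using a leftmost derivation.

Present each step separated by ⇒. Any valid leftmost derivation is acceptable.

S ⇒ V = E ⇒ y = E ⇒ y = E + V ⇒ y = V + V ⇒ y = y + V ⇒ y = y + x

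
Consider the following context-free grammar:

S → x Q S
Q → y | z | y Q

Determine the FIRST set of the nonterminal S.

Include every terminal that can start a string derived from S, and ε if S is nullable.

We compute FIRST(S) using the standard algorithm.
FIRST(Q) = {y, z}
FIRST(S) = {x}
Therefore, FIRST(S) = {x}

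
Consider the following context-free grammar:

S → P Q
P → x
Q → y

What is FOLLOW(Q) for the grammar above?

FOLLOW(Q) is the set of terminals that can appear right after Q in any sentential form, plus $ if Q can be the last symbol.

We compute FOLLOW(Q) using the standard algorithm.
FOLLOW(S) starts with {$}.
FIRST(P) = {x}
FIRST(Q) = {y}
FIRST(S) = {x}
FOLLOW(P) = {y}
FOLLOW(Q) = {$}
FOLLOW(S) = {$}
Therefore, FOLLOW(Q) = {$}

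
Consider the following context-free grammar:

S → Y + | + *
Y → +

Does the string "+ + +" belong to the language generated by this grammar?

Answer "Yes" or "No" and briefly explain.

No - no valid derivation exists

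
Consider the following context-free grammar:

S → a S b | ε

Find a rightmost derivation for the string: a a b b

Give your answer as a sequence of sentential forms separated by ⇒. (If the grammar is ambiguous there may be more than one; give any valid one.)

S ⇒ a S b ⇒ a a S b b ⇒ a a b b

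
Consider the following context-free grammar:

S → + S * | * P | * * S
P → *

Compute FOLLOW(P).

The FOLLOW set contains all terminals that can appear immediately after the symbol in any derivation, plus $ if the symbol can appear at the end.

We compute FOLLOW(P) using the standard algorithm.
FOLLOW(S) starts with {$}.
FIRST(P) = {*}
FIRST(S) = {*, +}
FOLLOW(P) = {$, *}
FOLLOW(S) = {$, *}
Therefore, FOLLOW(P) = {$, *}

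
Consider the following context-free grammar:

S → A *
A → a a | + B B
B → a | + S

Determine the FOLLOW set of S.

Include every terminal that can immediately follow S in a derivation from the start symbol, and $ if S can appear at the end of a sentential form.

We compute FOLLOW(S) using the standard algorithm.
FOLLOW(S) starts with {$}.
FIRST(A) = {+, a}
FIRST(B) = {+, a}
FIRST(S) = {+, a}
FOLLOW(A) = {*}
FOLLOW(B) = {*, +, a}
FOLLOW(S) = {$, *, +, a}
Therefore, FOLLOW(S) = {$, *, +, a}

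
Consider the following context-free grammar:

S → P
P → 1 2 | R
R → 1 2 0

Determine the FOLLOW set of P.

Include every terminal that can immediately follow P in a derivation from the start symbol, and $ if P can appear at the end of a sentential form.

We compute FOLLOW(P) using the standard algorithm.
FOLLOW(S) starts with {$}.
FIRST(P) = {1}
FIRST(R) = {1}
FIRST(S) = {1}
FOLLOW(P) = {$}
FOLLOW(R) = {$}
FOLLOW(S) = {$}
Therefore, FOLLOW(P) = {$}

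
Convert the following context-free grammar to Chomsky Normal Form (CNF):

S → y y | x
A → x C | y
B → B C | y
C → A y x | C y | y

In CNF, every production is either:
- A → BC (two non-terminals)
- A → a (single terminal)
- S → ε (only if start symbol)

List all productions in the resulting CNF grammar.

TY → y; S → x; TX → x; A → y; B → y; C → y; S → TY TY; A → TX C; B → B C; C → A X0; X0 → TY TX; C → C TY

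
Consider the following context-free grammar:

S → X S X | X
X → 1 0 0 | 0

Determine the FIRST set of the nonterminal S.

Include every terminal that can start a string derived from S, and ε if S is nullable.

We compute FIRST(S) using the standard algorithm.
FIRST(S) = {0, 1}
FIRST(X) = {0, 1}
Therefore, FIRST(S) = {0, 1}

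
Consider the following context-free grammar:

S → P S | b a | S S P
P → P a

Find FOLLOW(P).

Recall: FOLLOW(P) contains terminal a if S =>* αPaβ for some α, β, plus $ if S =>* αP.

We compute FOLLOW(P) using the standard algorithm.
FOLLOW(S) starts with {$}.
FIRST(P) = {}
FIRST(S) = {b}
FOLLOW(P) = {$, a, b}
FOLLOW(S) = {$, b}
Therefore, FOLLOW(P) = {$, a, b}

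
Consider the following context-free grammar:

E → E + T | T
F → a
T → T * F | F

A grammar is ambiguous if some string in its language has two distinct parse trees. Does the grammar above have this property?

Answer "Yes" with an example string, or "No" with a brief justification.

No - the grammar is unambiguous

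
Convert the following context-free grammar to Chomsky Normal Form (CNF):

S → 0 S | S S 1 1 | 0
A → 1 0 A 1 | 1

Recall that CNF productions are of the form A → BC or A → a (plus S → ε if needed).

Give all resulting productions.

T0 → 0; T1 → 1; S → 0; A → 1; S → T0 S; S → S X0; X0 → S X1; X1 → T1 T1; A → T1 X2; X2 → T0 X3; X3 → A T1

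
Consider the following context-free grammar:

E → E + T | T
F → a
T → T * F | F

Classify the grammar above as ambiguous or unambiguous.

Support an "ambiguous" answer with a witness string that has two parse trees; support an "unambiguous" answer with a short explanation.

Unambiguous - every string in the language has a unique parse tree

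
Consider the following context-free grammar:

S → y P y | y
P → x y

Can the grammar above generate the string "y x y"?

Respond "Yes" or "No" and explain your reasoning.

No - no valid derivation exists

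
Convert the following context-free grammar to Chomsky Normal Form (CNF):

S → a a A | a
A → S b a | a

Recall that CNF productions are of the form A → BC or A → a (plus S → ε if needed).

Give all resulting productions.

TA → a; S → a; TB → b; A → a; S → TA X0; X0 → TA A; A → S X1; X1 → TB TA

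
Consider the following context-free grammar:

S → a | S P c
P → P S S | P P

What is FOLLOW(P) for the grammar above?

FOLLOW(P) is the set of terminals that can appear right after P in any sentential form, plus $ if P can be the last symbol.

We compute FOLLOW(P) using the standard algorithm.
FOLLOW(S) starts with {$}.
FIRST(P) = {}
FIRST(S) = {a}
FOLLOW(P) = {a, c}
FOLLOW(S) = {$, a, c}
Therefore, FOLLOW(P) = {a, c}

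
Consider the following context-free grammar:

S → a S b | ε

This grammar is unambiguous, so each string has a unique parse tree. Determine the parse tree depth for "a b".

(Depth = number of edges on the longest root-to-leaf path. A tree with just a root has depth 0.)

2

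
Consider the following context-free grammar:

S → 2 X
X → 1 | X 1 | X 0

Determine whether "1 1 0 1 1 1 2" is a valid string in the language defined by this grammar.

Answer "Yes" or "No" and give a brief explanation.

No - no valid derivation exists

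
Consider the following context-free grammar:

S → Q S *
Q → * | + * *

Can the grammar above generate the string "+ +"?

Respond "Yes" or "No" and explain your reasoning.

No - no valid derivation exists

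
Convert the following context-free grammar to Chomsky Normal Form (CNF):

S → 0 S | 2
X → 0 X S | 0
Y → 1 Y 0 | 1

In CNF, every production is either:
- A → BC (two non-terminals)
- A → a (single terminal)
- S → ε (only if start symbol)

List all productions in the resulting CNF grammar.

T0 → 0; S → 2; X → 0; T1 → 1; Y → 1; S → T0 S; X → T0 X0; X0 → X S; Y → T1 X1; X1 → Y T0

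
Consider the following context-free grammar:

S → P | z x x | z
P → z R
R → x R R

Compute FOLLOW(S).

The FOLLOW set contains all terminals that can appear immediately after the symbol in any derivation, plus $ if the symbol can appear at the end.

We compute FOLLOW(S) using the standard algorithm.
FOLLOW(S) starts with {$}.
FIRST(P) = {z}
FIRST(R) = {x}
FIRST(S) = {z}
FOLLOW(P) = {$}
FOLLOW(R) = {$, x}
FOLLOW(S) = {$}
Therefore, FOLLOW(S) = {$}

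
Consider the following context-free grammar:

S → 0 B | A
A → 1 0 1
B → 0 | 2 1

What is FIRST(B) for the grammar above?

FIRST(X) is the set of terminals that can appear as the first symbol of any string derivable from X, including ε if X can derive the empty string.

We compute FIRST(B) using the standard algorithm.
FIRST(A) = {1}
FIRST(B) = {0, 2}
FIRST(S) = {0, 1}
Therefore, FIRST(B) = {0, 2}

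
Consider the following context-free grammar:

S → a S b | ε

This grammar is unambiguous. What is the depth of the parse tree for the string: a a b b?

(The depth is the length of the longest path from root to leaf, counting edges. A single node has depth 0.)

3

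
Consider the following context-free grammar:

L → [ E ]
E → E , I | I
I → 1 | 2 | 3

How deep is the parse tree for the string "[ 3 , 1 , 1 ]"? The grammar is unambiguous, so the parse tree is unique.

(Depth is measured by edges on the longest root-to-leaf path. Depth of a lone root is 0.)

5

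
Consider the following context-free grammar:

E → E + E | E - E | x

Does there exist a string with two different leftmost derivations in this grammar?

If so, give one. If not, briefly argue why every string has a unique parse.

Yes - the string 'x + x + x + x + x + x' has two distinct leftmost derivations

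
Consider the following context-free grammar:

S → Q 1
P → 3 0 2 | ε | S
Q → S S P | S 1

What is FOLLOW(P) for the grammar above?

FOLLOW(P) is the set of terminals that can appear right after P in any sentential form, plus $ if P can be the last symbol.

We compute FOLLOW(P) using the standard algorithm.
FOLLOW(S) starts with {$}.
FIRST(P) = {3, ε}
FIRST(Q) = {}
FIRST(S) = {}
FOLLOW(P) = {1}
FOLLOW(Q) = {1}
FOLLOW(S) = {$, 1, 3}
Therefore, FOLLOW(P) = {1}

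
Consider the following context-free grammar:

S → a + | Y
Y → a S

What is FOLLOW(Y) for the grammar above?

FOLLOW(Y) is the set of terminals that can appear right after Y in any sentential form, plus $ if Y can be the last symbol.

We compute FOLLOW(Y) using the standard algorithm.
FOLLOW(S) starts with {$}.
FIRST(S) = {a}
FIRST(Y) = {a}
FOLLOW(S) = {$}
FOLLOW(Y) = {$}
Therefore, FOLLOW(Y) = {$}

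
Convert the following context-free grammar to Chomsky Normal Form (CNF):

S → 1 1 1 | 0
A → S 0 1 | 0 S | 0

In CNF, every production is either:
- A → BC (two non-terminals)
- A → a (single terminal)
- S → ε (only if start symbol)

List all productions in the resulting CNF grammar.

T1 → 1; S → 0; T0 → 0; A → 0; S → T1 X0; X0 → T1 T1; A → S X1; X1 → T0 T1; A → T0 S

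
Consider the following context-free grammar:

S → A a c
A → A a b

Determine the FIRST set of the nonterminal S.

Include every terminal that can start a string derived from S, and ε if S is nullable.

We compute FIRST(S) using the standard algorithm.
FIRST(A) = {}
FIRST(S) = {}
Therefore, FIRST(S) = {}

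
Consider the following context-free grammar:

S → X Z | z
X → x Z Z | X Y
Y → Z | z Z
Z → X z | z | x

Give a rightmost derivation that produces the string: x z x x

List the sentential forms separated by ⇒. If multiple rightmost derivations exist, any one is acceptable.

S ⇒ X Z ⇒ X x ⇒ x Z Z x ⇒ x Z x x ⇒ x z x x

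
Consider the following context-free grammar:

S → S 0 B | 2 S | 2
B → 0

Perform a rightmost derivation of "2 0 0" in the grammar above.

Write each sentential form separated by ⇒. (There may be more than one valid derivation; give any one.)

S ⇒ S 0 B ⇒ S 0 0 ⇒ 2 0 0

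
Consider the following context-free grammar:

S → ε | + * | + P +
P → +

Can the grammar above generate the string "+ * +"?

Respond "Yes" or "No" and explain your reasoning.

No - no valid derivation exists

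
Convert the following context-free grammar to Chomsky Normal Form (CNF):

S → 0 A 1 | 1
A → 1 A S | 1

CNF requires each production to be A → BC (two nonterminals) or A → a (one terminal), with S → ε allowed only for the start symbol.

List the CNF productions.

T0 → 0; T1 → 1; S → 1; A → 1; S → T0 X0; X0 → A T1; A → T1 X1; X1 → A S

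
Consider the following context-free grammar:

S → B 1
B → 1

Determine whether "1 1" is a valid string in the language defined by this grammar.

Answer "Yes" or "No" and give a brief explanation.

Yes - a valid derivation exists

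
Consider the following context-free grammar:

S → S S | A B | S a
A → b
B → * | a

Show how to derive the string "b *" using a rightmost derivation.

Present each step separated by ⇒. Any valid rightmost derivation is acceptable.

S ⇒ A B ⇒ A * ⇒ b *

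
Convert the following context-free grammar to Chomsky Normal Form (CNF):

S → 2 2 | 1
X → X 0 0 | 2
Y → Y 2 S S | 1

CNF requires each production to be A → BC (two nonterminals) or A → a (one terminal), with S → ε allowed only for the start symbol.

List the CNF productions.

T2 → 2; S → 1; T0 → 0; X → 2; Y → 1; S → T2 T2; X → X X0; X0 → T0 T0; Y → Y X1; X1 → T2 X2; X2 → S S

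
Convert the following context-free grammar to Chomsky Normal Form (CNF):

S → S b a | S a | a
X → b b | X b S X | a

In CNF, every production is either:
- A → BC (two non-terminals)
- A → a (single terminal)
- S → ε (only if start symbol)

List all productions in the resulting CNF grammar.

TB → b; TA → a; S → a; X → a; S → S X0; X0 → TB TA; S → S TA; X → TB TB; X → X X1; X1 → TB X2; X2 → S X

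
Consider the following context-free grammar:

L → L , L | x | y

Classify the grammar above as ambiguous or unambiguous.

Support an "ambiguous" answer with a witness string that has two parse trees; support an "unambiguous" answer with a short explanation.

Ambiguous - the string 'x , y , x , y , x' has two distinct parse trees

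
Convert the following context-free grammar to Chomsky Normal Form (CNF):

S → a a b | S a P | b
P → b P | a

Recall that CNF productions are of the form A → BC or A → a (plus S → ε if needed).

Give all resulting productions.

TA → a; TB → b; S → b; P → a; S → TA X0; X0 → TA TB; S → S X1; X1 → TA P; P → TB P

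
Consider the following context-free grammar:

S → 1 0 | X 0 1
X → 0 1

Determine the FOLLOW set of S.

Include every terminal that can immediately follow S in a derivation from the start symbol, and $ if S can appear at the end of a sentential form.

We compute FOLLOW(S) using the standard algorithm.
FOLLOW(S) starts with {$}.
FIRST(S) = {0, 1}
FIRST(X) = {0}
FOLLOW(S) = {$}
FOLLOW(X) = {0}
Therefore, FOLLOW(S) = {$}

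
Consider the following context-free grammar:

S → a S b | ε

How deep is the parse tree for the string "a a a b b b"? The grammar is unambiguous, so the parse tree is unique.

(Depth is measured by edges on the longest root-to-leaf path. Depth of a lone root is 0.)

4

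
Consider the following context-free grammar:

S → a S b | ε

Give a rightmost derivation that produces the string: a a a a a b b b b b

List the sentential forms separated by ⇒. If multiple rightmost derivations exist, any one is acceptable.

S ⇒ a S b ⇒ a a S b b ⇒ a a a S b b b ⇒ a a a a S b b b b ⇒ a a a a a S b b b b b ⇒ a a a a a b b b b b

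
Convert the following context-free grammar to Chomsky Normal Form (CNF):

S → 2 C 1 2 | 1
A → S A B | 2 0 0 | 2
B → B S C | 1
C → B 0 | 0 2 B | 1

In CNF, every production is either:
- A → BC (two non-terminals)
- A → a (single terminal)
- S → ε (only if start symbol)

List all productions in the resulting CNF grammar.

T2 → 2; T1 → 1; S → 1; T0 → 0; A → 2; B → 1; C → 1; S → T2 X0; X0 → C X1; X1 → T1 T2; A → S X2; X2 → A B; A → T2 X3; X3 → T0 T0; B → B X4; X4 → S C; C → B T0; C → T0 X5; X5 → T2 B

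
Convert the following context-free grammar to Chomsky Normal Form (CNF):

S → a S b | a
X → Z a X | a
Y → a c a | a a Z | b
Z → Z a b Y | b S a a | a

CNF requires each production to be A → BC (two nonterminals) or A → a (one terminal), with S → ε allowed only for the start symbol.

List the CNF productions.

TA → a; TB → b; S → a; X → a; TC → c; Y → b; Z → a; S → TA X0; X0 → S TB; X → Z X1; X1 → TA X; Y → TA X2; X2 → TC TA; Y → TA X3; X3 → TA Z; Z → Z X4; X4 → TA X5; X5 → TB Y; Z → TB X6; X6 → S X7; X7 → TA TA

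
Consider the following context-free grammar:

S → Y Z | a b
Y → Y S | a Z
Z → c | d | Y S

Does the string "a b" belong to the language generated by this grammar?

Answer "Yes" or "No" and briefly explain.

Yes - a valid derivation exists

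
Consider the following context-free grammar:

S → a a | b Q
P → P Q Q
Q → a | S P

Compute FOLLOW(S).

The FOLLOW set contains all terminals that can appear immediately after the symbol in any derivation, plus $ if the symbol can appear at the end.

We compute FOLLOW(S) using the standard algorithm.
FOLLOW(S) starts with {$}.
FIRST(P) = {}
FIRST(Q) = {a, b}
FIRST(S) = {a, b}
FOLLOW(P) = {$, a, b}
FOLLOW(Q) = {$, a, b}
FOLLOW(S) = {$}
Therefore, FOLLOW(S) = {$}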